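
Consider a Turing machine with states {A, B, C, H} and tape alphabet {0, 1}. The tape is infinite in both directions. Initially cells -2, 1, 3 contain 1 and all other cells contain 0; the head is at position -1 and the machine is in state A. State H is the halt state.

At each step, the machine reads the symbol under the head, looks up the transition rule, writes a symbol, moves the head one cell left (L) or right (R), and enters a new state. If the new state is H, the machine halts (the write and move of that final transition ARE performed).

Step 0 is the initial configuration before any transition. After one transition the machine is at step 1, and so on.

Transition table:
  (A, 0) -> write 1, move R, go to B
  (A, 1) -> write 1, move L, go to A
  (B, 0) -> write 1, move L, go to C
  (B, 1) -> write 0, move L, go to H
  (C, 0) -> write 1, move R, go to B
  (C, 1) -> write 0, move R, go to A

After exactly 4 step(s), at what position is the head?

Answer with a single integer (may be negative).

Step 1: in state A at pos -1, read 0 -> (A,0)->write 1,move R,goto B. Now: state=B, head=0, tape[-3..4]=01101010 (head:    ^)
Step 2: in state B at pos 0, read 0 -> (B,0)->write 1,move L,goto C. Now: state=C, head=-1, tape[-3..4]=01111010 (head:   ^)
Step 3: in state C at pos -1, read 1 -> (C,1)->write 0,move R,goto A. Now: state=A, head=0, tape[-3..4]=01011010 (head:    ^)
Step 4: in state A at pos 0, read 1 -> (A,1)->write 1,move L,goto A. Now: state=A, head=-1, tape[-3..4]=01011010 (head:   ^)

Answer: -1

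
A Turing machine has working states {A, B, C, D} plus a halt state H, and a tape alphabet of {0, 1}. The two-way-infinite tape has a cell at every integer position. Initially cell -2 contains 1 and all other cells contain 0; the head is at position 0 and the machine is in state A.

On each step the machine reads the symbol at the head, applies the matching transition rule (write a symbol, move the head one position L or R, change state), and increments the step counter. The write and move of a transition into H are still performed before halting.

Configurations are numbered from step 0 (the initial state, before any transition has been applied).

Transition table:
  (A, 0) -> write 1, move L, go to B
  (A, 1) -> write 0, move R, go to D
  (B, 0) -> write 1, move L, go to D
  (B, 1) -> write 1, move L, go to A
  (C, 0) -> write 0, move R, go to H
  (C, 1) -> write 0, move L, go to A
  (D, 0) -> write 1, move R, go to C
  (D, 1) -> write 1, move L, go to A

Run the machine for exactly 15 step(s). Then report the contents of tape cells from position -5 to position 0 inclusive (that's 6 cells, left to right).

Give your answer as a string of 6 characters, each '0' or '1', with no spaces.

Step 1: in state A at pos 0, read 0 -> (A,0)->write 1,move L,goto B. Now: state=B, head=-1, tape[-3..1]=01010 (head:   ^)
Step 2: in state B at pos -1, read 0 -> (B,0)->write 1,move L,goto D. Now: state=D, head=-2, tape[-3..1]=01110 (head:  ^)
Step 3: in state D at pos -2, read 1 -> (D,1)->write 1,move L,goto A. Now: state=A, head=-3, tape[-4..1]=001110 (head:  ^)
Step 4: in state A at pos -3, read 0 -> (A,0)->write 1,move L,goto B. Now: state=B, head=-4, tape[-5..1]=0011110 (head:  ^)
Step 5: in state B at pos -4, read 0 -> (B,0)->write 1,move L,goto D. Now: state=D, head=-5, tape[-6..1]=00111110 (head:  ^)
Step 6: in state D at pos -5, read 0 -> (D,0)->write 1,move R,goto C. Now: state=C, head=-4, tape[-6..1]=01111110 (head:   ^)
Step 7: in state C at pos -4, read 1 -> (C,1)->write 0,move L,goto A. Now: state=A, head=-5, tape[-6..1]=01011110 (head:  ^)
Step 8: in state A at pos -5, read 1 -> (A,1)->write 0,move R,goto D. Now: state=D, head=-4, tape[-6..1]=00011110 (head:   ^)
Step 9: in state D at pos -4, read 0 -> (D,0)->write 1,move R,goto C. Now: state=C, head=-3, tape[-6..1]=00111110 (head:    ^)
Step 10: in state C at pos -3, read 1 -> (C,1)->write 0,move L,goto A. Now: state=A, head=-4, tape[-6..1]=00101110 (head:   ^)
Step 11: in state A at pos -4, read 1 -> (A,1)->write 0,move R,goto D. Now: state=D, head=-3, tape[-6..1]=00001110 (head:    ^)
Step 12: in state D at pos -3, read 0 -> (D,0)->write 1,move R,goto C. Now: state=C, head=-2, tape[-6..1]=00011110 (head:     ^)
Step 13: in state C at pos -2, read 1 -> (C,1)->write 0,move L,goto A. Now: state=A, head=-3, tape[-6..1]=00010110 (head:    ^)
Step 14: in state A at pos -3, read 1 -> (A,1)->write 0,move R,goto D. Now: state=D, head=-2, tape[-6..1]=00000110 (head:     ^)
Step 15: in state D at pos -2, read 0 -> (D,0)->write 1,move R,goto C. Now: state=C, head=-1, tape[-6..1]=00001110 (head:      ^)

Answer: 000111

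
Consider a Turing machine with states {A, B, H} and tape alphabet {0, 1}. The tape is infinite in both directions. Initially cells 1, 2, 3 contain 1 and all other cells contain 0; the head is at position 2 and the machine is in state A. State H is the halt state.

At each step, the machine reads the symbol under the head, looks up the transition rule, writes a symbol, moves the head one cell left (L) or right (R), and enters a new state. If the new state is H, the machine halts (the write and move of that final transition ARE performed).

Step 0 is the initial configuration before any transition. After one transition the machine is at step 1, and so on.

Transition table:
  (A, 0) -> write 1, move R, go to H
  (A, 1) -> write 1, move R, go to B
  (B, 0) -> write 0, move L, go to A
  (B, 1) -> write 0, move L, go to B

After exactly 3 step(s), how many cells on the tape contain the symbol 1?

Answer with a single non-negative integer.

Step 1: in state A at pos 2, read 1 -> (A,1)->write 1,move R,goto B. Now: state=B, head=3, tape[0..4]=01110 (head:    ^)
Step 2: in state B at pos 3, read 1 -> (B,1)->write 0,move L,goto B. Now: state=B, head=2, tape[0..4]=01100 (head:   ^)
Step 3: in state B at pos 2, read 1 -> (B,1)->write 0,move L,goto B. Now: state=B, head=1, tape[0..4]=01000 (head:  ^)
Cells containing 1 after step 3: {1} -> 1 cell(s)

Answer: 1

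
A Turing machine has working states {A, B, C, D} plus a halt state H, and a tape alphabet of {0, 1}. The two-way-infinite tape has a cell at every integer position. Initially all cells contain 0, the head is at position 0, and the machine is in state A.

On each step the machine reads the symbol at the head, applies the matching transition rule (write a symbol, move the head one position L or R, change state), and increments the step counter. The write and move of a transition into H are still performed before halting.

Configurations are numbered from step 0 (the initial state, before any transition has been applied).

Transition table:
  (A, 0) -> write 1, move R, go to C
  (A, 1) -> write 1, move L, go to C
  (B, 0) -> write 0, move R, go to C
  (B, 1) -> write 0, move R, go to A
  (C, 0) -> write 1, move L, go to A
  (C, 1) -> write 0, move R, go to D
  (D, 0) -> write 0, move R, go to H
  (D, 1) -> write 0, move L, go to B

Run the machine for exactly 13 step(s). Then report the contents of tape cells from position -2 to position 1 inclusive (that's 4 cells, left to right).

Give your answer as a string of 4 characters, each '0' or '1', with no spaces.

Answer: 1100

Derivation:
Step 1: in state A at pos 0, read 0 -> (A,0)->write 1,move R,goto C. Now: state=C, head=1, tape[-1..2]=0100 (head:   ^)
Step 2: in state C at pos 1, read 0 -> (C,0)->write 1,move L,goto A. Now: state=A, head=0, tape[-1..2]=0110 (head:  ^)
Step 3: in state A at pos 0, read 1 -> (A,1)->write 1,move L,goto C. Now: state=C, head=-1, tape[-2..2]=00110 (head:  ^)
Step 4: in state C at pos -1, read 0 -> (C,0)->write 1,move L,goto A. Now: state=A, head=-2, tape[-3..2]=001110 (head:  ^)
Step 5: in state A at pos -2, read 0 -> (A,0)->write 1,move R,goto C. Now: state=C, head=-1, tape[-3..2]=011110 (head:   ^)
Step 6: in state C at pos -1, read 1 -> (C,1)->write 0,move R,goto D. Now: state=D, head=0, tape[-3..2]=010110 (head:    ^)
Step 7: in state D at pos 0, read 1 -> (D,1)->write 0,move L,goto B. Now: state=B, head=-1, tape[-3..2]=010010 (head:   ^)
Step 8: in state B at pos -1, read 0 -> (B,0)->write 0,move R,goto C. Now: state=C, head=0, tape[-3..2]=010010 (head:    ^)
Step 9: in state C at pos 0, read 0 -> (C,0)->write 1,move L,goto A. Now: state=A, head=-1, tape[-3..2]=010110 (head:   ^)
Step 10: in state A at pos -1, read 0 -> (A,0)->write 1,move R,goto C. Now: state=C, head=0, tape[-3..2]=011110 (head:    ^)
Step 11: in state C at pos 0, read 1 -> (C,1)->write 0,move R,goto D. Now: state=D, head=1, tape[-3..2]=011010 (head:     ^)
Step 12: in state D at pos 1, read 1 -> (D,1)->write 0,move L,goto B. Now: state=B, head=0, tape[-3..2]=011000 (head:    ^)
Step 13: in state B at pos 0, read 0 -> (B,0)->write 0,move R,goto C. Now: state=C, head=1, tape[-3..2]=011000 (head:     ^)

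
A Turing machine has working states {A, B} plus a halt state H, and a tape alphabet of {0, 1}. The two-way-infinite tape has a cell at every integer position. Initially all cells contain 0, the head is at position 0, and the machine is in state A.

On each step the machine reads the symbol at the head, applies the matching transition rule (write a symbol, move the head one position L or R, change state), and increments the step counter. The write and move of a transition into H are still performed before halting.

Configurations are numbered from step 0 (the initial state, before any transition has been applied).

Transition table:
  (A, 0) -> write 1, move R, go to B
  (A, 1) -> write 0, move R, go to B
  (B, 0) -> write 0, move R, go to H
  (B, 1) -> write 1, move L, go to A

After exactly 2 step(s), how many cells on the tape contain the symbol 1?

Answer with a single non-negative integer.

Step 1: in state A at pos 0, read 0 -> (A,0)->write 1,move R,goto B. Now: state=B, head=1, tape[-1..2]=0100 (head:   ^)
Step 2: in state B at pos 1, read 0 -> (B,0)->write 0,move R,goto H. Now: state=H, head=2, tape[-1..3]=01000 (head:    ^)
Cells containing 1 after step 2: {0} -> 1 cell(s)

Answer: 1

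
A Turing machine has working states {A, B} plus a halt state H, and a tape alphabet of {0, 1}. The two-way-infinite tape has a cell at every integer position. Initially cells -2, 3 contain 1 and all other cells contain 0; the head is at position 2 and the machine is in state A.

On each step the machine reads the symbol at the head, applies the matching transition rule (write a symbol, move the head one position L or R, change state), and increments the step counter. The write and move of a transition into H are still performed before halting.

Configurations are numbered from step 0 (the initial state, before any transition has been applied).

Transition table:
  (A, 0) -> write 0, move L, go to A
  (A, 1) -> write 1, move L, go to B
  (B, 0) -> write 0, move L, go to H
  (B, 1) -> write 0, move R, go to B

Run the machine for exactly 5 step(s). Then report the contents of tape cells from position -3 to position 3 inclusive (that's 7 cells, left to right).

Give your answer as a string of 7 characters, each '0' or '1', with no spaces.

Step 1: in state A at pos 2, read 0 -> (A,0)->write 0,move L,goto A. Now: state=A, head=1, tape[-3..4]=01000010 (head:     ^)
Step 2: in state A at pos 1, read 0 -> (A,0)->write 0,move L,goto A. Now: state=A, head=0, tape[-3..4]=01000010 (head:    ^)
Step 3: in state A at pos 0, read 0 -> (A,0)->write 0,move L,goto A. Now: state=A, head=-1, tape[-3..4]=01000010 (head:   ^)
Step 4: in state A at pos -1, read 0 -> (A,0)->write 0,move L,goto A. Now: state=A, head=-2, tape[-3..4]=01000010 (head:  ^)
Step 5: in state A at pos -2, read 1 -> (A,1)->write 1,move L,goto B. Now: state=B, head=-3, tape[-4..4]=001000010 (head:  ^)

Answer: 0100001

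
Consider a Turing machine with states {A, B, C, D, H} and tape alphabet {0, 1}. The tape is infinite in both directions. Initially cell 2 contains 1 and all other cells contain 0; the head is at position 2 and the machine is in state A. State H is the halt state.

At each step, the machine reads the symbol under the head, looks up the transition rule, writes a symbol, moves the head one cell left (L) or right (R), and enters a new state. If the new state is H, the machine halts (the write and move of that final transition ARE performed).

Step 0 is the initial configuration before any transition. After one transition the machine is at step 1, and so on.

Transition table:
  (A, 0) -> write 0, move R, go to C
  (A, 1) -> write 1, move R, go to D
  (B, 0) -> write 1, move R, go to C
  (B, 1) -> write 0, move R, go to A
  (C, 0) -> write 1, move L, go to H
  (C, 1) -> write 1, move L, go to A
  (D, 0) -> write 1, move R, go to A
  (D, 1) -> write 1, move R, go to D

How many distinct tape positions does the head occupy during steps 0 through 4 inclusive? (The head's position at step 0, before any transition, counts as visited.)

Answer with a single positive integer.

Step 1: in state A at pos 2, read 1 -> (A,1)->write 1,move R,goto D. Now: state=D, head=3, tape[1..4]=0100 (head:   ^)
Step 2: in state D at pos 3, read 0 -> (D,0)->write 1,move R,goto A. Now: state=A, head=4, tape[1..5]=01100 (head:    ^)
Step 3: in state A at pos 4, read 0 -> (A,0)->write 0,move R,goto C. Now: state=C, head=5, tape[1..6]=011000 (head:     ^)
Step 4: in state C at pos 5, read 0 -> (C,0)->write 1,move L,goto H. Now: state=H, head=4, tape[1..6]=011010 (head:    ^)
Head positions at steps 0..4: starting at 2, distinct positions visited = {2, 3, 4, 5} -> 4 position(s)

Answer: 4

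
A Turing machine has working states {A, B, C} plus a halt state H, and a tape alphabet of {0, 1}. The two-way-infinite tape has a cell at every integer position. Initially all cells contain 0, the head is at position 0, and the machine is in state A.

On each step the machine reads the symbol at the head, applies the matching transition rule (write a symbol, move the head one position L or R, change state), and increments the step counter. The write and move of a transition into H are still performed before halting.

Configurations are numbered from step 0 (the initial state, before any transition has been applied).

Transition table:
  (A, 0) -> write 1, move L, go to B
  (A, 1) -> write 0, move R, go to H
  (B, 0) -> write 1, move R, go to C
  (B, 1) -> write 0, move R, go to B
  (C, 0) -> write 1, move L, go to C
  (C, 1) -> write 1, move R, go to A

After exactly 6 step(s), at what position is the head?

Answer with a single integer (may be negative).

Answer: 2

Derivation:
Step 1: in state A at pos 0, read 0 -> (A,0)->write 1,move L,goto B. Now: state=B, head=-1, tape[-2..1]=0010 (head:  ^)
Step 2: in state B at pos -1, read 0 -> (B,0)->write 1,move R,goto C. Now: state=C, head=0, tape[-2..1]=0110 (head:   ^)
Step 3: in state C at pos 0, read 1 -> (C,1)->write 1,move R,goto A. Now: state=A, head=1, tape[-2..2]=01100 (head:    ^)
Step 4: in state A at pos 1, read 0 -> (A,0)->write 1,move L,goto B. Now: state=B, head=0, tape[-2..2]=01110 (head:   ^)
Step 5: in state B at pos 0, read 1 -> (B,1)->write 0,move R,goto B. Now: state=B, head=1, tape[-2..2]=01010 (head:    ^)
Step 6: in state B at pos 1, read 1 -> (B,1)->write 0,move R,goto B. Now: state=B, head=2, tape[-2..3]=010000 (head:     ^)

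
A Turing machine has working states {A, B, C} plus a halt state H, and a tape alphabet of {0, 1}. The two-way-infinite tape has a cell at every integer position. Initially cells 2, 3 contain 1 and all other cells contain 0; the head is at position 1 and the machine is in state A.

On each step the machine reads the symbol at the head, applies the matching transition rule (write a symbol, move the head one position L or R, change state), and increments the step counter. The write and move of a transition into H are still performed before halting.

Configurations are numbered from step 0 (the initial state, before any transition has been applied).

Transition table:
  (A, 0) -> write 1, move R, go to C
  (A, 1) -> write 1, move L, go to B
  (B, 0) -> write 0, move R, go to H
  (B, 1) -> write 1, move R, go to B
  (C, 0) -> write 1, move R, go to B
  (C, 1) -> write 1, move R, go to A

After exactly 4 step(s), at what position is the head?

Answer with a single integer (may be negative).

Answer: 3

Derivation:
Step 1: in state A at pos 1, read 0 -> (A,0)->write 1,move R,goto C. Now: state=C, head=2, tape[0..4]=01110 (head:   ^)
Step 2: in state C at pos 2, read 1 -> (C,1)->write 1,move R,goto A. Now: state=A, head=3, tape[0..4]=01110 (head:    ^)
Step 3: in state A at pos 3, read 1 -> (A,1)->write 1,move L,goto B. Now: state=B, head=2, tape[0..4]=01110 (head:   ^)
Step 4: in state B at pos 2, read 1 -> (B,1)->write 1,move R,goto B. Now: state=B, head=3, tape[0..4]=01110 (head:    ^)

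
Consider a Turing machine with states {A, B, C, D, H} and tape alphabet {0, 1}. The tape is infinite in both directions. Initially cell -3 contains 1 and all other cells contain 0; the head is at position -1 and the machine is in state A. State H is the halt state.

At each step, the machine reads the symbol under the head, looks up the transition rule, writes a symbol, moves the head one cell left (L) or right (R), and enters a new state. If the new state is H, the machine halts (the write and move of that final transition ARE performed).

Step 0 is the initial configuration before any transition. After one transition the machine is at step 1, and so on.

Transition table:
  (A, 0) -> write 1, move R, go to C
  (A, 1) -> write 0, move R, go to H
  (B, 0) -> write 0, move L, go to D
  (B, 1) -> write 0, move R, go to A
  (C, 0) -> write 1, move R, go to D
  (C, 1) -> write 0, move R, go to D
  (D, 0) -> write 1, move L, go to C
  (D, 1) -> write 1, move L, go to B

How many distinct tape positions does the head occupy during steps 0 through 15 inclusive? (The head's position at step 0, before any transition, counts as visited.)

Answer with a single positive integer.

Step 1: in state A at pos -1, read 0 -> (A,0)->write 1,move R,goto C. Now: state=C, head=0, tape[-4..1]=010100 (head:     ^)
Step 2: in state C at pos 0, read 0 -> (C,0)->write 1,move R,goto D. Now: state=D, head=1, tape[-4..2]=0101100 (head:      ^)
Step 3: in state D at pos 1, read 0 -> (D,0)->write 1,move L,goto C. Now: state=C, head=0, tape[-4..2]=0101110 (head:     ^)
Step 4: in state C at pos 0, read 1 -> (C,1)->write 0,move R,goto D. Now: state=D, head=1, tape[-4..2]=0101010 (head:      ^)
Step 5: in state D at pos 1, read 1 -> (D,1)->write 1,move L,goto B. Now: state=B, head=0, tape[-4..2]=0101010 (head:     ^)
Step 6: in state B at pos 0, read 0 -> (B,0)->write 0,move L,goto D. Now: state=D, head=-1, tape[-4..2]=0101010 (head:    ^)
Step 7: in state D at pos -1, read 1 -> (D,1)->write 1,move L,goto B. Now: state=B, head=-2, tape[-4..2]=0101010 (head:   ^)
Step 8: in state B at pos -2, read 0 -> (B,0)->write 0,move L,goto D. Now: state=D, head=-3, tape[-4..2]=0101010 (head:  ^)
Step 9: in state D at pos -3, read 1 -> (D,1)->write 1,move L,goto B. Now: state=B, head=-4, tape[-5..2]=00101010 (head:  ^)
Step 10: in state B at pos -4, read 0 -> (B,0)->write 0,move L,goto D. Now: state=D, head=-5, tape[-6..2]=000101010 (head:  ^)
Step 11: in state D at pos -5, read 0 -> (D,0)->write 1,move L,goto C. Now: state=C, head=-6, tape[-7..2]=0010101010 (head:  ^)
Step 12: in state C at pos -6, read 0 -> (C,0)->write 1,move R,goto D. Now: state=D, head=-5, tape[-7..2]=0110101010 (head:   ^)
Step 13: in state D at pos -5, read 1 -> (D,1)->write 1,move L,goto B. Now: state=B, head=-6, tape[-7..2]=0110101010 (head:  ^)
Step 14: in state B at pos -6, read 1 -> (B,1)->write 0,move R,goto A. Now: state=A, head=-5, tape[-7..2]=0010101010 (head:   ^)
Step 15: in state A at pos -5, read 1 -> (A,1)->write 0,move R,goto H. Now: state=H, head=-4, tape[-7..2]=0000101010 (head:    ^)
Head positions at steps 0..15: starting at -1, distinct positions visited = {-6, -5, -4, -3, -2, -1, 0, 1} -> 8 position(s)

Answer: 8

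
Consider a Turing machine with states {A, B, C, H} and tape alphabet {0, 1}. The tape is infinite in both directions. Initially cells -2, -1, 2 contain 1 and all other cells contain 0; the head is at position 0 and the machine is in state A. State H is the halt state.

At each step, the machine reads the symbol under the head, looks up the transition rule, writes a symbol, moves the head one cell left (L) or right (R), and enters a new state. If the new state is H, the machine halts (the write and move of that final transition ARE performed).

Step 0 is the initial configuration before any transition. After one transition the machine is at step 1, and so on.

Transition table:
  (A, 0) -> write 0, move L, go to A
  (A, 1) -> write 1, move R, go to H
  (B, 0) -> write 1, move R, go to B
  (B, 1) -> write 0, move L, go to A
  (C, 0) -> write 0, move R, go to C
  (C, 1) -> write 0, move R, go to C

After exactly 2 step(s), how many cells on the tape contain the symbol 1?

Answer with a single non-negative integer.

Step 1: in state A at pos 0, read 0 -> (A,0)->write 0,move L,goto A. Now: state=A, head=-1, tape[-3..3]=0110010 (head:   ^)
Step 2: in state A at pos -1, read 1 -> (A,1)->write 1,move R,goto H. Now: state=H, head=0, tape[-3..3]=0110010 (head:    ^)
Cells containing 1 after step 2: {-2, -1, 2} -> 3 cell(s)

Answer: 3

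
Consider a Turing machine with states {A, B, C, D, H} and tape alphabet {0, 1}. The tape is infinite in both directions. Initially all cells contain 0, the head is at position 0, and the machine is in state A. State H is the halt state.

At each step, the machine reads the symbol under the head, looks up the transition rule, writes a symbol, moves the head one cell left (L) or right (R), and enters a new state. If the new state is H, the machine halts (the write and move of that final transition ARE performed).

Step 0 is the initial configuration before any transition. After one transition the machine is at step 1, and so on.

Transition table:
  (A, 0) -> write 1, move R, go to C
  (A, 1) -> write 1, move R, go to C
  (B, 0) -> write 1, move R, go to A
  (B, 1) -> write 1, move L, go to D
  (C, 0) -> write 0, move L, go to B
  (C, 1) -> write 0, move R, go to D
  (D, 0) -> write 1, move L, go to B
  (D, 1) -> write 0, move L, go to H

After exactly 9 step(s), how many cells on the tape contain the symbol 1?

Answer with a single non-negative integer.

Answer: 4

Derivation:
Step 1: in state A at pos 0, read 0 -> (A,0)->write 1,move R,goto C. Now: state=C, head=1, tape[-1..2]=0100 (head:   ^)
Step 2: in state C at pos 1, read 0 -> (C,0)->write 0,move L,goto B. Now: state=B, head=0, tape[-1..2]=0100 (head:  ^)
Step 3: in state B at pos 0, read 1 -> (B,1)->write 1,move L,goto D. Now: state=D, head=-1, tape[-2..2]=00100 (head:  ^)
Step 4: in state D at pos -1, read 0 -> (D,0)->write 1,move L,goto B. Now: state=B, head=-2, tape[-3..2]=001100 (head:  ^)
Step 5: in state B at pos -2, read 0 -> (B,0)->write 1,move R,goto A. Now: state=A, head=-1, tape[-3..2]=011100 (head:   ^)
Step 6: in state A at pos -1, read 1 -> (A,1)->write 1,move R,goto C. Now: state=C, head=0, tape[-3..2]=011100 (head:    ^)
Step 7: in state C at pos 0, read 1 -> (C,1)->write 0,move R,goto D. Now: state=D, head=1, tape[-3..2]=011000 (head:     ^)
Step 8: in state D at pos 1, read 0 -> (D,0)->write 1,move L,goto B. Now: state=B, head=0, tape[-3..2]=011010 (head:    ^)
Step 9: in state B at pos 0, read 0 -> (B,0)->write 1,move R,goto A. Now: state=A, head=1, tape[-3..2]=011110 (head:     ^)
Cells containing 1 after step 9: {-2, -1, 0, 1} -> 4 cell(s)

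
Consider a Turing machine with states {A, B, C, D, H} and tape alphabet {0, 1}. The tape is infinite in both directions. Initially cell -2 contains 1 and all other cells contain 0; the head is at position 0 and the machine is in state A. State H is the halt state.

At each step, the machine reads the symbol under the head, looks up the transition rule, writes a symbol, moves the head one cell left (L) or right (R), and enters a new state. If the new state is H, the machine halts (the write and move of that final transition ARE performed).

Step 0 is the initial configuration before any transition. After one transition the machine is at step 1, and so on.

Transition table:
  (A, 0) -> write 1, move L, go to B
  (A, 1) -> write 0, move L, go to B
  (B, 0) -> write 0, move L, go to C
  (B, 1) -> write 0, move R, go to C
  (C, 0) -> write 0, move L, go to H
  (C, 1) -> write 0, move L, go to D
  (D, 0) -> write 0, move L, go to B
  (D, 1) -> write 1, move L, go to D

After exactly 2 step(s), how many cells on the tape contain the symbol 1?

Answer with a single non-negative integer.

Answer: 2

Derivation:
Step 1: in state A at pos 0, read 0 -> (A,0)->write 1,move L,goto B. Now: state=B, head=-1, tape[-3..1]=01010 (head:   ^)
Step 2: in state B at pos -1, read 0 -> (B,0)->write 0,move L,goto C. Now: state=C, head=-2, tape[-3..1]=01010 (head:  ^)
Cells containing 1 after step 2: {-2, 0} -> 2 cell(s)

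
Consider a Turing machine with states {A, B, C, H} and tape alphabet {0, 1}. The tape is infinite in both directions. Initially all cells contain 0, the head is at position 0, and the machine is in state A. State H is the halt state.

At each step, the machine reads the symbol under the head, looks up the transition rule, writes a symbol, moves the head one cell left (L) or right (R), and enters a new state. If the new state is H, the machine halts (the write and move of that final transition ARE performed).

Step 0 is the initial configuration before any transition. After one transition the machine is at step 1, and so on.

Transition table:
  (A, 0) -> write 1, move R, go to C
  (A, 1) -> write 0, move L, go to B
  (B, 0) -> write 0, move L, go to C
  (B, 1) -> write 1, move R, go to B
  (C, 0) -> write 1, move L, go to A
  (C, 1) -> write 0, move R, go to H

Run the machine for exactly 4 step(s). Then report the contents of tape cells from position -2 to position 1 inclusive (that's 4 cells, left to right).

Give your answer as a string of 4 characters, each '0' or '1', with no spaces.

Answer: 0001

Derivation:
Step 1: in state A at pos 0, read 0 -> (A,0)->write 1,move R,goto C. Now: state=C, head=1, tape[-1..2]=0100 (head:   ^)
Step 2: in state C at pos 1, read 0 -> (C,0)->write 1,move L,goto A. Now: state=A, head=0, tape[-1..2]=0110 (head:  ^)
Step 3: in state A at pos 0, read 1 -> (A,1)->write 0,move L,goto B. Now: state=B, head=-1, tape[-2..2]=00010 (head:  ^)
Step 4: in state B at pos -1, read 0 -> (B,0)->write 0,move L,goto C. Now: state=C, head=-2, tape[-3..2]=000010 (head:  ^)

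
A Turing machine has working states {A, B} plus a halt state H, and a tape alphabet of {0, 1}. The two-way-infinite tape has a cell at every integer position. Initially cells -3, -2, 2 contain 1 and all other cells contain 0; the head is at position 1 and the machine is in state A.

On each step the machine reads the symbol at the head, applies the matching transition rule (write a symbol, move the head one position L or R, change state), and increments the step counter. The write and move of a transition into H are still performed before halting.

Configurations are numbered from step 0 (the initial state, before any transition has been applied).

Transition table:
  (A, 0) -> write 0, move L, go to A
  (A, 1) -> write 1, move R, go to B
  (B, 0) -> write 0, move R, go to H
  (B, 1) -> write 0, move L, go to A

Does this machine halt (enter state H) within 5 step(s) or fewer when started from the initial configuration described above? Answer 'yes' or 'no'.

Answer: yes

Derivation:
Step 1: in state A at pos 1, read 0 -> (A,0)->write 0,move L,goto A. Now: state=A, head=0, tape[-4..3]=01100010 (head:     ^)
Step 2: in state A at pos 0, read 0 -> (A,0)->write 0,move L,goto A. Now: state=A, head=-1, tape[-4..3]=01100010 (head:    ^)
Step 3: in state A at pos -1, read 0 -> (A,0)->write 0,move L,goto A. Now: state=A, head=-2, tape[-4..3]=01100010 (head:   ^)
Step 4: in state A at pos -2, read 1 -> (A,1)->write 1,move R,goto B. Now: state=B, head=-1, tape[-4..3]=01100010 (head:    ^)
Step 5: in state B at pos -1, read 0 -> (B,0)->write 0,move R,goto H. Now: state=H, head=0, tape[-4..3]=01100010 (head:     ^)
State H reached at step 5; 5 <= 5 -> yes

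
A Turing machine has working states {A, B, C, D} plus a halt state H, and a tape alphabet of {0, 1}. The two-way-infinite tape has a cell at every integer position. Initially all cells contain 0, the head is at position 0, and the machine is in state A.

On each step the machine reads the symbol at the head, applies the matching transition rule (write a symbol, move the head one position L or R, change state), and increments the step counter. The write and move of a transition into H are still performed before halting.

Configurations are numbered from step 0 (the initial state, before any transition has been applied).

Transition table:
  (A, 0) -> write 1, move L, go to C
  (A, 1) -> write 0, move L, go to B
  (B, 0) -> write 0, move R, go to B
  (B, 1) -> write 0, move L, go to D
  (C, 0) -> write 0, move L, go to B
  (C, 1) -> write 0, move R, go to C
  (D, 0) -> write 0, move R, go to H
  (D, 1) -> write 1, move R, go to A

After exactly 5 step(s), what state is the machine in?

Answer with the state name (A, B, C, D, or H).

Step 1: in state A at pos 0, read 0 -> (A,0)->write 1,move L,goto C. Now: state=C, head=-1, tape[-2..1]=0010 (head:  ^)
Step 2: in state C at pos -1, read 0 -> (C,0)->write 0,move L,goto B. Now: state=B, head=-2, tape[-3..1]=00010 (head:  ^)
Step 3: in state B at pos -2, read 0 -> (B,0)->write 0,move R,goto B. Now: state=B, head=-1, tape[-3..1]=00010 (head:   ^)
Step 4: in state B at pos -1, read 0 -> (B,0)->write 0,move R,goto B. Now: state=B, head=0, tape[-3..1]=00010 (head:    ^)
Step 5: in state B at pos 0, read 1 -> (B,1)->write 0,move L,goto D. Now: state=D, head=-1, tape[-3..1]=00000 (head:   ^)

Answer: D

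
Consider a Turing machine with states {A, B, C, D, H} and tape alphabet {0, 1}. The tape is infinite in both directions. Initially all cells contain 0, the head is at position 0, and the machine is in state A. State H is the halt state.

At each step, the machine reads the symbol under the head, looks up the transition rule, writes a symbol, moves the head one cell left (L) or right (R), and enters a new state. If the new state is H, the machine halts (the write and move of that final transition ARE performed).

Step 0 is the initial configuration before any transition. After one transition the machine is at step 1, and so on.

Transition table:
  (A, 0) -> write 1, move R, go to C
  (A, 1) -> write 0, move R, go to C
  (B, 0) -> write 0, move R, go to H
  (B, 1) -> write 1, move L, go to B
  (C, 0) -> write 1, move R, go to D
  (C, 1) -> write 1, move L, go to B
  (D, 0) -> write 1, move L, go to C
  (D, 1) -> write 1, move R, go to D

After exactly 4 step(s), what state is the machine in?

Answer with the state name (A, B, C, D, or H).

Answer: B

Derivation:
Step 1: in state A at pos 0, read 0 -> (A,0)->write 1,move R,goto C. Now: state=C, head=1, tape[-1..2]=0100 (head:   ^)
Step 2: in state C at pos 1, read 0 -> (C,0)->write 1,move R,goto D. Now: state=D, head=2, tape[-1..3]=01100 (head:    ^)
Step 3: in state D at pos 2, read 0 -> (D,0)->write 1,move L,goto C. Now: state=C, head=1, tape[-1..3]=01110 (head:   ^)
Step 4: in state C at pos 1, read 1 -> (C,1)->write 1,move L,goto B. Now: state=B, head=0, tape[-1..3]=01110 (head:  ^)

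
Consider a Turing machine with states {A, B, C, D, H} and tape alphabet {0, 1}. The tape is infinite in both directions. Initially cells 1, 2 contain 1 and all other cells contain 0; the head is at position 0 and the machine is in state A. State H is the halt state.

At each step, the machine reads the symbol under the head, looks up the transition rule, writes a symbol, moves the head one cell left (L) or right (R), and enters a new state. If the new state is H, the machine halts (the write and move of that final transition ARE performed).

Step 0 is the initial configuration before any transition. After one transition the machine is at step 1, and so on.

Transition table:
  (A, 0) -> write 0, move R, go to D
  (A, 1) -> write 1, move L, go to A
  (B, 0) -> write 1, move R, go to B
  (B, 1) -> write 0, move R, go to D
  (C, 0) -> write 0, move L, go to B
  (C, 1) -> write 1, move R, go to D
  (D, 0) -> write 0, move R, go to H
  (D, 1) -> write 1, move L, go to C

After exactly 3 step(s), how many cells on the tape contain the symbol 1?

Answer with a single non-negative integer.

Answer: 2

Derivation:
Step 1: in state A at pos 0, read 0 -> (A,0)->write 0,move R,goto D. Now: state=D, head=1, tape[-1..3]=00110 (head:   ^)
Step 2: in state D at pos 1, read 1 -> (D,1)->write 1,move L,goto C. Now: state=C, head=0, tape[-1..3]=00110 (head:  ^)
Step 3: in state C at pos 0, read 0 -> (C,0)->write 0,move L,goto B. Now: state=B, head=-1, tape[-2..3]=000110 (head:  ^)
Cells containing 1 after step 3: {1, 2} -> 2 cell(s)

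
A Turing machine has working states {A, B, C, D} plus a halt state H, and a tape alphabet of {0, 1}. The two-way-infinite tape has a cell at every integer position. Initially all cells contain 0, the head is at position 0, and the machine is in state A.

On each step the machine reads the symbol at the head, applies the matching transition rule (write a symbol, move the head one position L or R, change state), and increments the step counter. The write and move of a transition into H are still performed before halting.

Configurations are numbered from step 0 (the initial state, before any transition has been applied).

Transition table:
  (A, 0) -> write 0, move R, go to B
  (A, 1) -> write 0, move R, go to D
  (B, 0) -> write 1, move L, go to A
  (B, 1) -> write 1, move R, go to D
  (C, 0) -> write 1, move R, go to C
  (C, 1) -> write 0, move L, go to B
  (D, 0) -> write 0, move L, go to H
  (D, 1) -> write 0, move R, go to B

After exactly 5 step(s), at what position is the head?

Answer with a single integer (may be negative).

Answer: 1

Derivation:
Step 1: in state A at pos 0, read 0 -> (A,0)->write 0,move R,goto B. Now: state=B, head=1, tape[-1..2]=0000 (head:   ^)
Step 2: in state B at pos 1, read 0 -> (B,0)->write 1,move L,goto A. Now: state=A, head=0, tape[-1..2]=0010 (head:  ^)
Step 3: in state A at pos 0, read 0 -> (A,0)->write 0,move R,goto B. Now: state=B, head=1, tape[-1..2]=0010 (head:   ^)
Step 4: in state B at pos 1, read 1 -> (B,1)->write 1,move R,goto D. Now: state=D, head=2, tape[-1..3]=00100 (head:    ^)
Step 5: in state D at pos 2, read 0 -> (D,0)->write 0,move L,goto H. Now: state=H, head=1, tape[-1..3]=00100 (head:   ^)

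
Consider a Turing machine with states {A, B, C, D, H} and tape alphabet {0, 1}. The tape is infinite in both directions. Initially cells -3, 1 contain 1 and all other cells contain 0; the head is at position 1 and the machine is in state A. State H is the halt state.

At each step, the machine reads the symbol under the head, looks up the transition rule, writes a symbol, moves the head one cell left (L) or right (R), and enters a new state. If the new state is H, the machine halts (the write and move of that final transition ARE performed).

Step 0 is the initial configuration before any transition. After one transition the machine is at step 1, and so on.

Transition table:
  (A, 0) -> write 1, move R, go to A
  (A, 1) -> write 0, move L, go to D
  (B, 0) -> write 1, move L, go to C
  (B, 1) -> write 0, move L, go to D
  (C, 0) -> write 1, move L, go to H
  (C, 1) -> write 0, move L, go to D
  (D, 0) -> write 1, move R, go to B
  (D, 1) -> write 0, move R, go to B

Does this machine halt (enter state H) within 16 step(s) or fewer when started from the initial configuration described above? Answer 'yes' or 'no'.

Answer: yes

Derivation:
Step 1: in state A at pos 1, read 1 -> (A,1)->write 0,move L,goto D. Now: state=D, head=0, tape[-4..2]=0100000 (head:     ^)
Step 2: in state D at pos 0, read 0 -> (D,0)->write 1,move R,goto B. Now: state=B, head=1, tape[-4..2]=0100100 (head:      ^)
Step 3: in state B at pos 1, read 0 -> (B,0)->write 1,move L,goto C. Now: state=C, head=0, tape[-4..2]=0100110 (head:     ^)
Step 4: in state C at pos 0, read 1 -> (C,1)->write 0,move L,goto D. Now: state=D, head=-1, tape[-4..2]=0100010 (head:    ^)
Step 5: in state D at pos -1, read 0 -> (D,0)->write 1,move R,goto B. Now: state=B, head=0, tape[-4..2]=0101010 (head:     ^)
Step 6: in state B at pos 0, read 0 -> (B,0)->write 1,move L,goto C. Now: state=C, head=-1, tape[-4..2]=0101110 (head:    ^)
Step 7: in state C at pos -1, read 1 -> (C,1)->write 0,move L,goto D. Now: state=D, head=-2, tape[-4..2]=0100110 (head:   ^)
Step 8: in state D at pos -2, read 0 -> (D,0)->write 1,move R,goto B. Now: state=B, head=-1, tape[-4..2]=0110110 (head:    ^)
Step 9: in state B at pos -1, read 0 -> (B,0)->write 1,move L,goto C. Now: state=C, head=-2, tape[-4..2]=0111110 (head:   ^)
Step 10: in state C at pos -2, read 1 -> (C,1)->write 0,move L,goto D. Now: state=D, head=-3, tape[-4..2]=0101110 (head:  ^)
Step 11: in state D at pos -3, read 1 -> (D,1)->write 0,move R,goto B. Now: state=B, head=-2, tape[-4..2]=0001110 (head:   ^)
Step 12: in state B at pos -2, read 0 -> (B,0)->write 1,move L,goto C. Now: state=C, head=-3, tape[-4..2]=0011110 (head:  ^)
Step 13: in state C at pos -3, read 0 -> (C,0)->write 1,move L,goto H. Now: state=H, head=-4, tape[-5..2]=00111110 (head:  ^)
State H reached at step 13; 13 <= 16 -> yes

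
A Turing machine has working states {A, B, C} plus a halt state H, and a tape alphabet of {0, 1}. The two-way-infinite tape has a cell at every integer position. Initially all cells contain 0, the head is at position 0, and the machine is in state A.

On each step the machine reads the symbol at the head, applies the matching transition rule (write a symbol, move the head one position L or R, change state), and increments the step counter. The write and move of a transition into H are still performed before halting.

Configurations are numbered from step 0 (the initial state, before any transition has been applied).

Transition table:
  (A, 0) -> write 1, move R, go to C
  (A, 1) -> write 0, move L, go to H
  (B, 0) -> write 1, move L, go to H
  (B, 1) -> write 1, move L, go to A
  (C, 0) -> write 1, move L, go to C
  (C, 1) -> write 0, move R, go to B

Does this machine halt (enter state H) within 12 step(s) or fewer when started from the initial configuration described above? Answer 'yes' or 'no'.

Step 1: in state A at pos 0, read 0 -> (A,0)->write 1,move R,goto C. Now: state=C, head=1, tape[-1..2]=0100 (head:   ^)
Step 2: in state C at pos 1, read 0 -> (C,0)->write 1,move L,goto C. Now: state=C, head=0, tape[-1..2]=0110 (head:  ^)
Step 3: in state C at pos 0, read 1 -> (C,1)->write 0,move R,goto B. Now: state=B, head=1, tape[-1..2]=0010 (head:   ^)
Step 4: in state B at pos 1, read 1 -> (B,1)->write 1,move L,goto A. Now: state=A, head=0, tape[-1..2]=0010 (head:  ^)
Step 5: in state A at pos 0, read 0 -> (A,0)->write 1,move R,goto C. Now: state=C, head=1, tape[-1..2]=0110 (head:   ^)
Step 6: in state C at pos 1, read 1 -> (C,1)->write 0,move R,goto B. Now: state=B, head=2, tape[-1..3]=01000 (head:    ^)
Step 7: in state B at pos 2, read 0 -> (B,0)->write 1,move L,goto H. Now: state=H, head=1, tape[-1..3]=01010 (head:   ^)
State H reached at step 7; 7 <= 12 -> yes

Answer: yes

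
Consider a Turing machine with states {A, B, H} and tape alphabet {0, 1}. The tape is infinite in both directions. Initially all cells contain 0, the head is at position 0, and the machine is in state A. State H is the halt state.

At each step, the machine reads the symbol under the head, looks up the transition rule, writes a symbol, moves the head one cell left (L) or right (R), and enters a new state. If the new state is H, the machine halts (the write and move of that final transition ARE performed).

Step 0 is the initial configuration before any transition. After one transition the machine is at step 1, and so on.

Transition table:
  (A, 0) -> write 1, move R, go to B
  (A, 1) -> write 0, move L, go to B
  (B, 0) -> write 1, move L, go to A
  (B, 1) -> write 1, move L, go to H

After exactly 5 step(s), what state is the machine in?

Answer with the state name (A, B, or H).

Answer: B

Derivation:
Step 1: in state A at pos 0, read 0 -> (A,0)->write 1,move R,goto B. Now: state=B, head=1, tape[-1..2]=0100 (head:   ^)
Step 2: in state B at pos 1, read 0 -> (B,0)->write 1,move L,goto A. Now: state=A, head=0, tape[-1..2]=0110 (head:  ^)
Step 3: in state A at pos 0, read 1 -> (A,1)->write 0,move L,goto B. Now: state=B, head=-1, tape[-2..2]=00010 (head:  ^)
Step 4: in state B at pos -1, read 0 -> (B,0)->write 1,move L,goto A. Now: state=A, head=-2, tape[-3..2]=001010 (head:  ^)
Step 5: in state A at pos -2, read 0 -> (A,0)->write 1,move R,goto B. Now: state=B, head=-1, tape[-3..2]=011010 (head:   ^)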